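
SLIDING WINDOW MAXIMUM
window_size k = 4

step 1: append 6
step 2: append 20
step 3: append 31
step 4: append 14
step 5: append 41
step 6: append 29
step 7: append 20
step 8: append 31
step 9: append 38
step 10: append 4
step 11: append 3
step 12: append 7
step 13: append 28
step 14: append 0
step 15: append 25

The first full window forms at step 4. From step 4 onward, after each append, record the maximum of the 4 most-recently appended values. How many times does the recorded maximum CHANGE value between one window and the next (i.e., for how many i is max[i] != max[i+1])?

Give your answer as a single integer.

step 1: append 6 -> window=[6] (not full yet)
step 2: append 20 -> window=[6, 20] (not full yet)
step 3: append 31 -> window=[6, 20, 31] (not full yet)
step 4: append 14 -> window=[6, 20, 31, 14] -> max=31
step 5: append 41 -> window=[20, 31, 14, 41] -> max=41
step 6: append 29 -> window=[31, 14, 41, 29] -> max=41
step 7: append 20 -> window=[14, 41, 29, 20] -> max=41
step 8: append 31 -> window=[41, 29, 20, 31] -> max=41
step 9: append 38 -> window=[29, 20, 31, 38] -> max=38
step 10: append 4 -> window=[20, 31, 38, 4] -> max=38
step 11: append 3 -> window=[31, 38, 4, 3] -> max=38
step 12: append 7 -> window=[38, 4, 3, 7] -> max=38
step 13: append 28 -> window=[4, 3, 7, 28] -> max=28
step 14: append 0 -> window=[3, 7, 28, 0] -> max=28
step 15: append 25 -> window=[7, 28, 0, 25] -> max=28
Recorded maximums: 31 41 41 41 41 38 38 38 38 28 28 28
Changes between consecutive maximums: 3

Answer: 3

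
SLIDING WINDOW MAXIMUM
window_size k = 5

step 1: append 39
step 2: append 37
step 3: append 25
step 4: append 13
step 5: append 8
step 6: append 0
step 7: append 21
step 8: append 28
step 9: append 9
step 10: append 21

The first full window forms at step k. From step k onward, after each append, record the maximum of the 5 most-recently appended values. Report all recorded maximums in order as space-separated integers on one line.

step 1: append 39 -> window=[39] (not full yet)
step 2: append 37 -> window=[39, 37] (not full yet)
step 3: append 25 -> window=[39, 37, 25] (not full yet)
step 4: append 13 -> window=[39, 37, 25, 13] (not full yet)
step 5: append 8 -> window=[39, 37, 25, 13, 8] -> max=39
step 6: append 0 -> window=[37, 25, 13, 8, 0] -> max=37
step 7: append 21 -> window=[25, 13, 8, 0, 21] -> max=25
step 8: append 28 -> window=[13, 8, 0, 21, 28] -> max=28
step 9: append 9 -> window=[8, 0, 21, 28, 9] -> max=28
step 10: append 21 -> window=[0, 21, 28, 9, 21] -> max=28

Answer: 39 37 25 28 28 28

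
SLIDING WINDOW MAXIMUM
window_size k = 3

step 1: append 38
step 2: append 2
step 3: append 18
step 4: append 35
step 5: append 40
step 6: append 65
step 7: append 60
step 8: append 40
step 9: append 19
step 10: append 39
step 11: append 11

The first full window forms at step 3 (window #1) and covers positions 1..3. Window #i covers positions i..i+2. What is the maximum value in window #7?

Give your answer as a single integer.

Answer: 60

Derivation:
step 1: append 38 -> window=[38] (not full yet)
step 2: append 2 -> window=[38, 2] (not full yet)
step 3: append 18 -> window=[38, 2, 18] -> max=38
step 4: append 35 -> window=[2, 18, 35] -> max=35
step 5: append 40 -> window=[18, 35, 40] -> max=40
step 6: append 65 -> window=[35, 40, 65] -> max=65
step 7: append 60 -> window=[40, 65, 60] -> max=65
step 8: append 40 -> window=[65, 60, 40] -> max=65
step 9: append 19 -> window=[60, 40, 19] -> max=60
Window #7 max = 60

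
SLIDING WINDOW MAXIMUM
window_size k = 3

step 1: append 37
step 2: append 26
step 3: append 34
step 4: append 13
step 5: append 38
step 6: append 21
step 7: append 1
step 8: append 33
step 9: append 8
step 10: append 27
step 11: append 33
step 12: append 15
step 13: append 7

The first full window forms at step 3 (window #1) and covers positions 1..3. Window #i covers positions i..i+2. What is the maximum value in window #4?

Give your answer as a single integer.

step 1: append 37 -> window=[37] (not full yet)
step 2: append 26 -> window=[37, 26] (not full yet)
step 3: append 34 -> window=[37, 26, 34] -> max=37
step 4: append 13 -> window=[26, 34, 13] -> max=34
step 5: append 38 -> window=[34, 13, 38] -> max=38
step 6: append 21 -> window=[13, 38, 21] -> max=38
Window #4 max = 38

Answer: 38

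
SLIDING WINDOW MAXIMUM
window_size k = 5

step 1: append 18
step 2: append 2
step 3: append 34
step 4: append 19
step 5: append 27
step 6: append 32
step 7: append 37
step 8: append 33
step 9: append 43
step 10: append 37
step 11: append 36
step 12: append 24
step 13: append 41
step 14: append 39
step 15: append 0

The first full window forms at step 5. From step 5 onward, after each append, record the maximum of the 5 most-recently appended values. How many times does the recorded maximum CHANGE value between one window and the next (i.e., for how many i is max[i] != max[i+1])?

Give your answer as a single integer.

Answer: 3

Derivation:
step 1: append 18 -> window=[18] (not full yet)
step 2: append 2 -> window=[18, 2] (not full yet)
step 3: append 34 -> window=[18, 2, 34] (not full yet)
step 4: append 19 -> window=[18, 2, 34, 19] (not full yet)
step 5: append 27 -> window=[18, 2, 34, 19, 27] -> max=34
step 6: append 32 -> window=[2, 34, 19, 27, 32] -> max=34
step 7: append 37 -> window=[34, 19, 27, 32, 37] -> max=37
step 8: append 33 -> window=[19, 27, 32, 37, 33] -> max=37
step 9: append 43 -> window=[27, 32, 37, 33, 43] -> max=43
step 10: append 37 -> window=[32, 37, 33, 43, 37] -> max=43
step 11: append 36 -> window=[37, 33, 43, 37, 36] -> max=43
step 12: append 24 -> window=[33, 43, 37, 36, 24] -> max=43
step 13: append 41 -> window=[43, 37, 36, 24, 41] -> max=43
step 14: append 39 -> window=[37, 36, 24, 41, 39] -> max=41
step 15: append 0 -> window=[36, 24, 41, 39, 0] -> max=41
Recorded maximums: 34 34 37 37 43 43 43 43 43 41 41
Changes between consecutive maximums: 3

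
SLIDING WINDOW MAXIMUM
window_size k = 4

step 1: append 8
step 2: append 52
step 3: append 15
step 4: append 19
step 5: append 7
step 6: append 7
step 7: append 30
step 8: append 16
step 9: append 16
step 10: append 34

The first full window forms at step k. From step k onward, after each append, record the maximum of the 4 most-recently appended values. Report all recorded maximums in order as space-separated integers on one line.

Answer: 52 52 19 30 30 30 34

Derivation:
step 1: append 8 -> window=[8] (not full yet)
step 2: append 52 -> window=[8, 52] (not full yet)
step 3: append 15 -> window=[8, 52, 15] (not full yet)
step 4: append 19 -> window=[8, 52, 15, 19] -> max=52
step 5: append 7 -> window=[52, 15, 19, 7] -> max=52
step 6: append 7 -> window=[15, 19, 7, 7] -> max=19
step 7: append 30 -> window=[19, 7, 7, 30] -> max=30
step 8: append 16 -> window=[7, 7, 30, 16] -> max=30
step 9: append 16 -> window=[7, 30, 16, 16] -> max=30
step 10: append 34 -> window=[30, 16, 16, 34] -> max=34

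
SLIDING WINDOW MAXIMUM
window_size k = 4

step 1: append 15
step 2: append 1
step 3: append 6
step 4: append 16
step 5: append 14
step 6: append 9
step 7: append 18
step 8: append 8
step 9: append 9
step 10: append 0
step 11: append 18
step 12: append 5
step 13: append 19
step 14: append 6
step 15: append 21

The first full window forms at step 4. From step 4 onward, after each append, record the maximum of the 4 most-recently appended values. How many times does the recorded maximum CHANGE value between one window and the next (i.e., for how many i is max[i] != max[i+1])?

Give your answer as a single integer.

step 1: append 15 -> window=[15] (not full yet)
step 2: append 1 -> window=[15, 1] (not full yet)
step 3: append 6 -> window=[15, 1, 6] (not full yet)
step 4: append 16 -> window=[15, 1, 6, 16] -> max=16
step 5: append 14 -> window=[1, 6, 16, 14] -> max=16
step 6: append 9 -> window=[6, 16, 14, 9] -> max=16
step 7: append 18 -> window=[16, 14, 9, 18] -> max=18
step 8: append 8 -> window=[14, 9, 18, 8] -> max=18
step 9: append 9 -> window=[9, 18, 8, 9] -> max=18
step 10: append 0 -> window=[18, 8, 9, 0] -> max=18
step 11: append 18 -> window=[8, 9, 0, 18] -> max=18
step 12: append 5 -> window=[9, 0, 18, 5] -> max=18
step 13: append 19 -> window=[0, 18, 5, 19] -> max=19
step 14: append 6 -> window=[18, 5, 19, 6] -> max=19
step 15: append 21 -> window=[5, 19, 6, 21] -> max=21
Recorded maximums: 16 16 16 18 18 18 18 18 18 19 19 21
Changes between consecutive maximums: 3

Answer: 3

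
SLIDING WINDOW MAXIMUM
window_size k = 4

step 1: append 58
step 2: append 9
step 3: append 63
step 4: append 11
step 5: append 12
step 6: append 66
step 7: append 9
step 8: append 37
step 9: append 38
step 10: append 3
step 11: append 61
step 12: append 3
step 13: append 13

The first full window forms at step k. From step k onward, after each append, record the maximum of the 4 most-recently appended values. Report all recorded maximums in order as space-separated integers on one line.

Answer: 63 63 66 66 66 66 38 61 61 61

Derivation:
step 1: append 58 -> window=[58] (not full yet)
step 2: append 9 -> window=[58, 9] (not full yet)
step 3: append 63 -> window=[58, 9, 63] (not full yet)
step 4: append 11 -> window=[58, 9, 63, 11] -> max=63
step 5: append 12 -> window=[9, 63, 11, 12] -> max=63
step 6: append 66 -> window=[63, 11, 12, 66] -> max=66
step 7: append 9 -> window=[11, 12, 66, 9] -> max=66
step 8: append 37 -> window=[12, 66, 9, 37] -> max=66
step 9: append 38 -> window=[66, 9, 37, 38] -> max=66
step 10: append 3 -> window=[9, 37, 38, 3] -> max=38
step 11: append 61 -> window=[37, 38, 3, 61] -> max=61
step 12: append 3 -> window=[38, 3, 61, 3] -> max=61
step 13: append 13 -> window=[3, 61, 3, 13] -> max=61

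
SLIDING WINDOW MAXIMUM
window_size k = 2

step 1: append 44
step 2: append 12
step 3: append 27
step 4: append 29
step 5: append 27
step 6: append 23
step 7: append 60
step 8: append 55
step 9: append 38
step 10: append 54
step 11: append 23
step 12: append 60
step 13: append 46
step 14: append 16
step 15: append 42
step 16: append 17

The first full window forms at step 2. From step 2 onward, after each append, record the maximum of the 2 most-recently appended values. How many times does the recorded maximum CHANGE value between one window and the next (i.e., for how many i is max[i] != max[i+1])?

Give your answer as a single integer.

step 1: append 44 -> window=[44] (not full yet)
step 2: append 12 -> window=[44, 12] -> max=44
step 3: append 27 -> window=[12, 27] -> max=27
step 4: append 29 -> window=[27, 29] -> max=29
step 5: append 27 -> window=[29, 27] -> max=29
step 6: append 23 -> window=[27, 23] -> max=27
step 7: append 60 -> window=[23, 60] -> max=60
step 8: append 55 -> window=[60, 55] -> max=60
step 9: append 38 -> window=[55, 38] -> max=55
step 10: append 54 -> window=[38, 54] -> max=54
step 11: append 23 -> window=[54, 23] -> max=54
step 12: append 60 -> window=[23, 60] -> max=60
step 13: append 46 -> window=[60, 46] -> max=60
step 14: append 16 -> window=[46, 16] -> max=46
step 15: append 42 -> window=[16, 42] -> max=42
step 16: append 17 -> window=[42, 17] -> max=42
Recorded maximums: 44 27 29 29 27 60 60 55 54 54 60 60 46 42 42
Changes between consecutive maximums: 9

Answer: 9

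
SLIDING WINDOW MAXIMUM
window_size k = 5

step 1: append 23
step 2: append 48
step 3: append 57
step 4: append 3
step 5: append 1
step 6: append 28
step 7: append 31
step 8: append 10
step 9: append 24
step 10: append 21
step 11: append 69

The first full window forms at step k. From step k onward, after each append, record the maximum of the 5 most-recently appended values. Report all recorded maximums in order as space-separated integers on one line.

Answer: 57 57 57 31 31 31 69

Derivation:
step 1: append 23 -> window=[23] (not full yet)
step 2: append 48 -> window=[23, 48] (not full yet)
step 3: append 57 -> window=[23, 48, 57] (not full yet)
step 4: append 3 -> window=[23, 48, 57, 3] (not full yet)
step 5: append 1 -> window=[23, 48, 57, 3, 1] -> max=57
step 6: append 28 -> window=[48, 57, 3, 1, 28] -> max=57
step 7: append 31 -> window=[57, 3, 1, 28, 31] -> max=57
step 8: append 10 -> window=[3, 1, 28, 31, 10] -> max=31
step 9: append 24 -> window=[1, 28, 31, 10, 24] -> max=31
step 10: append 21 -> window=[28, 31, 10, 24, 21] -> max=31
step 11: append 69 -> window=[31, 10, 24, 21, 69] -> max=69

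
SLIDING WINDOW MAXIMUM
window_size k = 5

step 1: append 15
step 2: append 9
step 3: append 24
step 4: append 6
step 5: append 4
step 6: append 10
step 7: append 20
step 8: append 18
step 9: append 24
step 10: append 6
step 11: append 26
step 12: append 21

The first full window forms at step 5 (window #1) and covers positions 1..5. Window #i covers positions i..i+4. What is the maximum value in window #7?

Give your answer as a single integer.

step 1: append 15 -> window=[15] (not full yet)
step 2: append 9 -> window=[15, 9] (not full yet)
step 3: append 24 -> window=[15, 9, 24] (not full yet)
step 4: append 6 -> window=[15, 9, 24, 6] (not full yet)
step 5: append 4 -> window=[15, 9, 24, 6, 4] -> max=24
step 6: append 10 -> window=[9, 24, 6, 4, 10] -> max=24
step 7: append 20 -> window=[24, 6, 4, 10, 20] -> max=24
step 8: append 18 -> window=[6, 4, 10, 20, 18] -> max=20
step 9: append 24 -> window=[4, 10, 20, 18, 24] -> max=24
step 10: append 6 -> window=[10, 20, 18, 24, 6] -> max=24
step 11: append 26 -> window=[20, 18, 24, 6, 26] -> max=26
Window #7 max = 26

Answer: 26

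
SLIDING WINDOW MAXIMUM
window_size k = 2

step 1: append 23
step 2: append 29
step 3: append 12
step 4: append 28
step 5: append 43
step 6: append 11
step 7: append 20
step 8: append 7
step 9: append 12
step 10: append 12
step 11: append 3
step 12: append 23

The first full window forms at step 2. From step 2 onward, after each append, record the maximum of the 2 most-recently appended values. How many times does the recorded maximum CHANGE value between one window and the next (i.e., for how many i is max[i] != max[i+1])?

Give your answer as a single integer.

step 1: append 23 -> window=[23] (not full yet)
step 2: append 29 -> window=[23, 29] -> max=29
step 3: append 12 -> window=[29, 12] -> max=29
step 4: append 28 -> window=[12, 28] -> max=28
step 5: append 43 -> window=[28, 43] -> max=43
step 6: append 11 -> window=[43, 11] -> max=43
step 7: append 20 -> window=[11, 20] -> max=20
step 8: append 7 -> window=[20, 7] -> max=20
step 9: append 12 -> window=[7, 12] -> max=12
step 10: append 12 -> window=[12, 12] -> max=12
step 11: append 3 -> window=[12, 3] -> max=12
step 12: append 23 -> window=[3, 23] -> max=23
Recorded maximums: 29 29 28 43 43 20 20 12 12 12 23
Changes between consecutive maximums: 5

Answer: 5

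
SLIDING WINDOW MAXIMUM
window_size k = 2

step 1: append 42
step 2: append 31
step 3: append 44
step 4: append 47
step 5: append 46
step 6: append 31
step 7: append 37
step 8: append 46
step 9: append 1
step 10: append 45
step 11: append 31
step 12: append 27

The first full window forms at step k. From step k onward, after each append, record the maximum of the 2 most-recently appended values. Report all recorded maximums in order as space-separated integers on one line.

Answer: 42 44 47 47 46 37 46 46 45 45 31

Derivation:
step 1: append 42 -> window=[42] (not full yet)
step 2: append 31 -> window=[42, 31] -> max=42
step 3: append 44 -> window=[31, 44] -> max=44
step 4: append 47 -> window=[44, 47] -> max=47
step 5: append 46 -> window=[47, 46] -> max=47
step 6: append 31 -> window=[46, 31] -> max=46
step 7: append 37 -> window=[31, 37] -> max=37
step 8: append 46 -> window=[37, 46] -> max=46
step 9: append 1 -> window=[46, 1] -> max=46
step 10: append 45 -> window=[1, 45] -> max=45
step 11: append 31 -> window=[45, 31] -> max=45
step 12: append 27 -> window=[31, 27] -> max=31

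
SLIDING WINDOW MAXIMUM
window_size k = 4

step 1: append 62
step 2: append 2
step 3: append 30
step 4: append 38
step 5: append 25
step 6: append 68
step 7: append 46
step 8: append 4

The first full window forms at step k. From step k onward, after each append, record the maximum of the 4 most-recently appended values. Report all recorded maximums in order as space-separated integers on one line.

Answer: 62 38 68 68 68

Derivation:
step 1: append 62 -> window=[62] (not full yet)
step 2: append 2 -> window=[62, 2] (not full yet)
step 3: append 30 -> window=[62, 2, 30] (not full yet)
step 4: append 38 -> window=[62, 2, 30, 38] -> max=62
step 5: append 25 -> window=[2, 30, 38, 25] -> max=38
step 6: append 68 -> window=[30, 38, 25, 68] -> max=68
step 7: append 46 -> window=[38, 25, 68, 46] -> max=68
step 8: append 4 -> window=[25, 68, 46, 4] -> max=68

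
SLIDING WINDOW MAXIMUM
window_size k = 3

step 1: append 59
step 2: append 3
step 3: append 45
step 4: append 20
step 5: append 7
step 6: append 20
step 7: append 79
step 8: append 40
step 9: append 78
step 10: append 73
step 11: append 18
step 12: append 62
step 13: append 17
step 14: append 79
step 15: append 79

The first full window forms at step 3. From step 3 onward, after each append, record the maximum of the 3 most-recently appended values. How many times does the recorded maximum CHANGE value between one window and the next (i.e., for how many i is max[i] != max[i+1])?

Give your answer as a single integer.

Answer: 7

Derivation:
step 1: append 59 -> window=[59] (not full yet)
step 2: append 3 -> window=[59, 3] (not full yet)
step 3: append 45 -> window=[59, 3, 45] -> max=59
step 4: append 20 -> window=[3, 45, 20] -> max=45
step 5: append 7 -> window=[45, 20, 7] -> max=45
step 6: append 20 -> window=[20, 7, 20] -> max=20
step 7: append 79 -> window=[7, 20, 79] -> max=79
step 8: append 40 -> window=[20, 79, 40] -> max=79
step 9: append 78 -> window=[79, 40, 78] -> max=79
step 10: append 73 -> window=[40, 78, 73] -> max=78
step 11: append 18 -> window=[78, 73, 18] -> max=78
step 12: append 62 -> window=[73, 18, 62] -> max=73
step 13: append 17 -> window=[18, 62, 17] -> max=62
step 14: append 79 -> window=[62, 17, 79] -> max=79
step 15: append 79 -> window=[17, 79, 79] -> max=79
Recorded maximums: 59 45 45 20 79 79 79 78 78 73 62 79 79
Changes between consecutive maximums: 7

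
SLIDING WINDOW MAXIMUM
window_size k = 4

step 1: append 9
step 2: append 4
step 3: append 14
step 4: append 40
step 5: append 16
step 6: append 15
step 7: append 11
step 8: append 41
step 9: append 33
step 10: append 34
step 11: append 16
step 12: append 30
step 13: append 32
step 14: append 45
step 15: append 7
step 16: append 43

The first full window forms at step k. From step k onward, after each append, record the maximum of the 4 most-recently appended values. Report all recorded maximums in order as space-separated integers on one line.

step 1: append 9 -> window=[9] (not full yet)
step 2: append 4 -> window=[9, 4] (not full yet)
step 3: append 14 -> window=[9, 4, 14] (not full yet)
step 4: append 40 -> window=[9, 4, 14, 40] -> max=40
step 5: append 16 -> window=[4, 14, 40, 16] -> max=40
step 6: append 15 -> window=[14, 40, 16, 15] -> max=40
step 7: append 11 -> window=[40, 16, 15, 11] -> max=40
step 8: append 41 -> window=[16, 15, 11, 41] -> max=41
step 9: append 33 -> window=[15, 11, 41, 33] -> max=41
step 10: append 34 -> window=[11, 41, 33, 34] -> max=41
step 11: append 16 -> window=[41, 33, 34, 16] -> max=41
step 12: append 30 -> window=[33, 34, 16, 30] -> max=34
step 13: append 32 -> window=[34, 16, 30, 32] -> max=34
step 14: append 45 -> window=[16, 30, 32, 45] -> max=45
step 15: append 7 -> window=[30, 32, 45, 7] -> max=45
step 16: append 43 -> window=[32, 45, 7, 43] -> max=45

Answer: 40 40 40 40 41 41 41 41 34 34 45 45 45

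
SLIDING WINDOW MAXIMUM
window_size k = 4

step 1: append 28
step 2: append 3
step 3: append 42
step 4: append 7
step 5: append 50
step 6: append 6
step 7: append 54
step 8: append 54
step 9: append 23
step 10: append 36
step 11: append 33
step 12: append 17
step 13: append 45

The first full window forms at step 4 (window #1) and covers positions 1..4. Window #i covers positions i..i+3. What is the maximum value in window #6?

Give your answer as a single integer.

step 1: append 28 -> window=[28] (not full yet)
step 2: append 3 -> window=[28, 3] (not full yet)
step 3: append 42 -> window=[28, 3, 42] (not full yet)
step 4: append 7 -> window=[28, 3, 42, 7] -> max=42
step 5: append 50 -> window=[3, 42, 7, 50] -> max=50
step 6: append 6 -> window=[42, 7, 50, 6] -> max=50
step 7: append 54 -> window=[7, 50, 6, 54] -> max=54
step 8: append 54 -> window=[50, 6, 54, 54] -> max=54
step 9: append 23 -> window=[6, 54, 54, 23] -> max=54
Window #6 max = 54

Answer: 54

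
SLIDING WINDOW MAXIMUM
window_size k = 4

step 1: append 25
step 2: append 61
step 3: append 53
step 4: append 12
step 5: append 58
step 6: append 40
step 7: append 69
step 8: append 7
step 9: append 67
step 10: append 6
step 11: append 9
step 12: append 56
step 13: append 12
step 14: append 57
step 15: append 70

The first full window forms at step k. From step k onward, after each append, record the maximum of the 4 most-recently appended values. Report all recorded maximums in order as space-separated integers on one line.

step 1: append 25 -> window=[25] (not full yet)
step 2: append 61 -> window=[25, 61] (not full yet)
step 3: append 53 -> window=[25, 61, 53] (not full yet)
step 4: append 12 -> window=[25, 61, 53, 12] -> max=61
step 5: append 58 -> window=[61, 53, 12, 58] -> max=61
step 6: append 40 -> window=[53, 12, 58, 40] -> max=58
step 7: append 69 -> window=[12, 58, 40, 69] -> max=69
step 8: append 7 -> window=[58, 40, 69, 7] -> max=69
step 9: append 67 -> window=[40, 69, 7, 67] -> max=69
step 10: append 6 -> window=[69, 7, 67, 6] -> max=69
step 11: append 9 -> window=[7, 67, 6, 9] -> max=67
step 12: append 56 -> window=[67, 6, 9, 56] -> max=67
step 13: append 12 -> window=[6, 9, 56, 12] -> max=56
step 14: append 57 -> window=[9, 56, 12, 57] -> max=57
step 15: append 70 -> window=[56, 12, 57, 70] -> max=70

Answer: 61 61 58 69 69 69 69 67 67 56 57 70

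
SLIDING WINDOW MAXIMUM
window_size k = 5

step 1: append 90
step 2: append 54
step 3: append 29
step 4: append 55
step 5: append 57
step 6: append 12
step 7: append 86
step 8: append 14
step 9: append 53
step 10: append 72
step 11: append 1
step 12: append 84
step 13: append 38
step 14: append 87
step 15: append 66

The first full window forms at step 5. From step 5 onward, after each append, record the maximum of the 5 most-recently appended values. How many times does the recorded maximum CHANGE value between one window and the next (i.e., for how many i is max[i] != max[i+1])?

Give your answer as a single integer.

step 1: append 90 -> window=[90] (not full yet)
step 2: append 54 -> window=[90, 54] (not full yet)
step 3: append 29 -> window=[90, 54, 29] (not full yet)
step 4: append 55 -> window=[90, 54, 29, 55] (not full yet)
step 5: append 57 -> window=[90, 54, 29, 55, 57] -> max=90
step 6: append 12 -> window=[54, 29, 55, 57, 12] -> max=57
step 7: append 86 -> window=[29, 55, 57, 12, 86] -> max=86
step 8: append 14 -> window=[55, 57, 12, 86, 14] -> max=86
step 9: append 53 -> window=[57, 12, 86, 14, 53] -> max=86
step 10: append 72 -> window=[12, 86, 14, 53, 72] -> max=86
step 11: append 1 -> window=[86, 14, 53, 72, 1] -> max=86
step 12: append 84 -> window=[14, 53, 72, 1, 84] -> max=84
step 13: append 38 -> window=[53, 72, 1, 84, 38] -> max=84
step 14: append 87 -> window=[72, 1, 84, 38, 87] -> max=87
step 15: append 66 -> window=[1, 84, 38, 87, 66] -> max=87
Recorded maximums: 90 57 86 86 86 86 86 84 84 87 87
Changes between consecutive maximums: 4

Answer: 4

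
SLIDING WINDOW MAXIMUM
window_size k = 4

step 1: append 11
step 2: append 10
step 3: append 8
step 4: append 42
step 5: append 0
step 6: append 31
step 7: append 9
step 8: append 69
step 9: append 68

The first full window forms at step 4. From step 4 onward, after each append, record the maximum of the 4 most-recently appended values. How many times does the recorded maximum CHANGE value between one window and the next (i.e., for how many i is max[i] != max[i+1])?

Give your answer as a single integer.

Answer: 1

Derivation:
step 1: append 11 -> window=[11] (not full yet)
step 2: append 10 -> window=[11, 10] (not full yet)
step 3: append 8 -> window=[11, 10, 8] (not full yet)
step 4: append 42 -> window=[11, 10, 8, 42] -> max=42
step 5: append 0 -> window=[10, 8, 42, 0] -> max=42
step 6: append 31 -> window=[8, 42, 0, 31] -> max=42
step 7: append 9 -> window=[42, 0, 31, 9] -> max=42
step 8: append 69 -> window=[0, 31, 9, 69] -> max=69
step 9: append 68 -> window=[31, 9, 69, 68] -> max=69
Recorded maximums: 42 42 42 42 69 69
Changes between consecutive maximums: 1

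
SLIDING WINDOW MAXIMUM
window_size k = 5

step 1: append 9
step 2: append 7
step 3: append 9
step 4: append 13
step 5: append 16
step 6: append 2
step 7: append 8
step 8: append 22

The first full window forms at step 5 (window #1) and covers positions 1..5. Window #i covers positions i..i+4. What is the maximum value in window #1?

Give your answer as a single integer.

Answer: 16

Derivation:
step 1: append 9 -> window=[9] (not full yet)
step 2: append 7 -> window=[9, 7] (not full yet)
step 3: append 9 -> window=[9, 7, 9] (not full yet)
step 4: append 13 -> window=[9, 7, 9, 13] (not full yet)
step 5: append 16 -> window=[9, 7, 9, 13, 16] -> max=16
Window #1 max = 16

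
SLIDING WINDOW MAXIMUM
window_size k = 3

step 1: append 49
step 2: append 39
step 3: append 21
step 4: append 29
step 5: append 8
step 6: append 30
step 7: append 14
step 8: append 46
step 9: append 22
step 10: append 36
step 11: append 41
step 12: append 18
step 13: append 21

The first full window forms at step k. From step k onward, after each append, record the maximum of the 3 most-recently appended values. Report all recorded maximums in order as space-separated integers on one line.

Answer: 49 39 29 30 30 46 46 46 41 41 41

Derivation:
step 1: append 49 -> window=[49] (not full yet)
step 2: append 39 -> window=[49, 39] (not full yet)
step 3: append 21 -> window=[49, 39, 21] -> max=49
step 4: append 29 -> window=[39, 21, 29] -> max=39
step 5: append 8 -> window=[21, 29, 8] -> max=29
step 6: append 30 -> window=[29, 8, 30] -> max=30
step 7: append 14 -> window=[8, 30, 14] -> max=30
step 8: append 46 -> window=[30, 14, 46] -> max=46
step 9: append 22 -> window=[14, 46, 22] -> max=46
step 10: append 36 -> window=[46, 22, 36] -> max=46
step 11: append 41 -> window=[22, 36, 41] -> max=41
step 12: append 18 -> window=[36, 41, 18] -> max=41
step 13: append 21 -> window=[41, 18, 21] -> max=41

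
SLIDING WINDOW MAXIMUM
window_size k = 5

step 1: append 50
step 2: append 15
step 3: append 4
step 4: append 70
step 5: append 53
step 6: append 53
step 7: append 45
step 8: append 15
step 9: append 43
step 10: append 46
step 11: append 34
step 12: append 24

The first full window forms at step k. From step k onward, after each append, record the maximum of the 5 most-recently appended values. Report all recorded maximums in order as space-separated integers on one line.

Answer: 70 70 70 70 53 53 46 46

Derivation:
step 1: append 50 -> window=[50] (not full yet)
step 2: append 15 -> window=[50, 15] (not full yet)
step 3: append 4 -> window=[50, 15, 4] (not full yet)
step 4: append 70 -> window=[50, 15, 4, 70] (not full yet)
step 5: append 53 -> window=[50, 15, 4, 70, 53] -> max=70
step 6: append 53 -> window=[15, 4, 70, 53, 53] -> max=70
step 7: append 45 -> window=[4, 70, 53, 53, 45] -> max=70
step 8: append 15 -> window=[70, 53, 53, 45, 15] -> max=70
step 9: append 43 -> window=[53, 53, 45, 15, 43] -> max=53
step 10: append 46 -> window=[53, 45, 15, 43, 46] -> max=53
step 11: append 34 -> window=[45, 15, 43, 46, 34] -> max=46
step 12: append 24 -> window=[15, 43, 46, 34, 24] -> max=46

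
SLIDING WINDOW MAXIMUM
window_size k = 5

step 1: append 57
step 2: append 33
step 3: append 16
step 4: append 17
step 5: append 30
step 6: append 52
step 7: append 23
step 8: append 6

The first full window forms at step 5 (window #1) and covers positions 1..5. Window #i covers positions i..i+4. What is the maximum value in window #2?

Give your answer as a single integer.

step 1: append 57 -> window=[57] (not full yet)
step 2: append 33 -> window=[57, 33] (not full yet)
step 3: append 16 -> window=[57, 33, 16] (not full yet)
step 4: append 17 -> window=[57, 33, 16, 17] (not full yet)
step 5: append 30 -> window=[57, 33, 16, 17, 30] -> max=57
step 6: append 52 -> window=[33, 16, 17, 30, 52] -> max=52
Window #2 max = 52

Answer: 52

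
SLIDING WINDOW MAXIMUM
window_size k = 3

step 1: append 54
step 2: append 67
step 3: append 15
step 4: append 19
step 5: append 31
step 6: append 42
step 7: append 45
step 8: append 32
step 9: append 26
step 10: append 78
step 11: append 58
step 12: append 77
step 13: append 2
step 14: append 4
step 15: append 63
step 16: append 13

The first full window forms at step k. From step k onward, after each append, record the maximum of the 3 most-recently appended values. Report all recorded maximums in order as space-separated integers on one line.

Answer: 67 67 31 42 45 45 45 78 78 78 77 77 63 63

Derivation:
step 1: append 54 -> window=[54] (not full yet)
step 2: append 67 -> window=[54, 67] (not full yet)
step 3: append 15 -> window=[54, 67, 15] -> max=67
step 4: append 19 -> window=[67, 15, 19] -> max=67
step 5: append 31 -> window=[15, 19, 31] -> max=31
step 6: append 42 -> window=[19, 31, 42] -> max=42
step 7: append 45 -> window=[31, 42, 45] -> max=45
step 8: append 32 -> window=[42, 45, 32] -> max=45
step 9: append 26 -> window=[45, 32, 26] -> max=45
step 10: append 78 -> window=[32, 26, 78] -> max=78
step 11: append 58 -> window=[26, 78, 58] -> max=78
step 12: append 77 -> window=[78, 58, 77] -> max=78
step 13: append 2 -> window=[58, 77, 2] -> max=77
step 14: append 4 -> window=[77, 2, 4] -> max=77
step 15: append 63 -> window=[2, 4, 63] -> max=63
step 16: append 13 -> window=[4, 63, 13] -> max=63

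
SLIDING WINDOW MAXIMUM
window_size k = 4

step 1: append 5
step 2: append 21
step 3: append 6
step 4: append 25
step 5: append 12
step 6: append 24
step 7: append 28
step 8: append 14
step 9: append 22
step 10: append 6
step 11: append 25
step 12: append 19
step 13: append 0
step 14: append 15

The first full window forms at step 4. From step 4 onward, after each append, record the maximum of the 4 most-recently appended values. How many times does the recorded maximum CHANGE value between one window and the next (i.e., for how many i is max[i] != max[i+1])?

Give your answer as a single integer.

Answer: 2

Derivation:
step 1: append 5 -> window=[5] (not full yet)
step 2: append 21 -> window=[5, 21] (not full yet)
step 3: append 6 -> window=[5, 21, 6] (not full yet)
step 4: append 25 -> window=[5, 21, 6, 25] -> max=25
step 5: append 12 -> window=[21, 6, 25, 12] -> max=25
step 6: append 24 -> window=[6, 25, 12, 24] -> max=25
step 7: append 28 -> window=[25, 12, 24, 28] -> max=28
step 8: append 14 -> window=[12, 24, 28, 14] -> max=28
step 9: append 22 -> window=[24, 28, 14, 22] -> max=28
step 10: append 6 -> window=[28, 14, 22, 6] -> max=28
step 11: append 25 -> window=[14, 22, 6, 25] -> max=25
step 12: append 19 -> window=[22, 6, 25, 19] -> max=25
step 13: append 0 -> window=[6, 25, 19, 0] -> max=25
step 14: append 15 -> window=[25, 19, 0, 15] -> max=25
Recorded maximums: 25 25 25 28 28 28 28 25 25 25 25
Changes between consecutive maximums: 2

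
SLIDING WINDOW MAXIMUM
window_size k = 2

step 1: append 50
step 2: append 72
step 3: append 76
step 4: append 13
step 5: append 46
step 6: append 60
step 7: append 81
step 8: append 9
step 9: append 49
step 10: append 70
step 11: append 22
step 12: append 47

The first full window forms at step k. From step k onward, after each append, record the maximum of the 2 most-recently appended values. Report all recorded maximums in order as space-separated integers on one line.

Answer: 72 76 76 46 60 81 81 49 70 70 47

Derivation:
step 1: append 50 -> window=[50] (not full yet)
step 2: append 72 -> window=[50, 72] -> max=72
step 3: append 76 -> window=[72, 76] -> max=76
step 4: append 13 -> window=[76, 13] -> max=76
step 5: append 46 -> window=[13, 46] -> max=46
step 6: append 60 -> window=[46, 60] -> max=60
step 7: append 81 -> window=[60, 81] -> max=81
step 8: append 9 -> window=[81, 9] -> max=81
step 9: append 49 -> window=[9, 49] -> max=49
step 10: append 70 -> window=[49, 70] -> max=70
step 11: append 22 -> window=[70, 22] -> max=70
step 12: append 47 -> window=[22, 47] -> max=47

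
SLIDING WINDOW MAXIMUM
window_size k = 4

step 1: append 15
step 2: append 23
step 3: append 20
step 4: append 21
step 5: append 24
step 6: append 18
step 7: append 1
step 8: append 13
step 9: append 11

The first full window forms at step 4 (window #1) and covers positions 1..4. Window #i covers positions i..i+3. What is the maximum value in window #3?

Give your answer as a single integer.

Answer: 24

Derivation:
step 1: append 15 -> window=[15] (not full yet)
step 2: append 23 -> window=[15, 23] (not full yet)
step 3: append 20 -> window=[15, 23, 20] (not full yet)
step 4: append 21 -> window=[15, 23, 20, 21] -> max=23
step 5: append 24 -> window=[23, 20, 21, 24] -> max=24
step 6: append 18 -> window=[20, 21, 24, 18] -> max=24
Window #3 max = 24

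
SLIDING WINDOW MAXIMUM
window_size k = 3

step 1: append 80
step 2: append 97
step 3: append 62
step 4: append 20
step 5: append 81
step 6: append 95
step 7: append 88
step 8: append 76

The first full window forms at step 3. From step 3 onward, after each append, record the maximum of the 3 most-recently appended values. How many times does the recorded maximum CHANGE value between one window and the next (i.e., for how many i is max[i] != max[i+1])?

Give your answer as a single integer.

step 1: append 80 -> window=[80] (not full yet)
step 2: append 97 -> window=[80, 97] (not full yet)
step 3: append 62 -> window=[80, 97, 62] -> max=97
step 4: append 20 -> window=[97, 62, 20] -> max=97
step 5: append 81 -> window=[62, 20, 81] -> max=81
step 6: append 95 -> window=[20, 81, 95] -> max=95
step 7: append 88 -> window=[81, 95, 88] -> max=95
step 8: append 76 -> window=[95, 88, 76] -> max=95
Recorded maximums: 97 97 81 95 95 95
Changes between consecutive maximums: 2

Answer: 2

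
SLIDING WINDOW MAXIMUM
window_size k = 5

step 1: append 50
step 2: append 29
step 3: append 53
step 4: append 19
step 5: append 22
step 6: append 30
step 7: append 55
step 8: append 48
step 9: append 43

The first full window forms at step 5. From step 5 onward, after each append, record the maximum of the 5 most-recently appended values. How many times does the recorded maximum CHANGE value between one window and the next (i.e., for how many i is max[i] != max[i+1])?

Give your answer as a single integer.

Answer: 1

Derivation:
step 1: append 50 -> window=[50] (not full yet)
step 2: append 29 -> window=[50, 29] (not full yet)
step 3: append 53 -> window=[50, 29, 53] (not full yet)
step 4: append 19 -> window=[50, 29, 53, 19] (not full yet)
step 5: append 22 -> window=[50, 29, 53, 19, 22] -> max=53
step 6: append 30 -> window=[29, 53, 19, 22, 30] -> max=53
step 7: append 55 -> window=[53, 19, 22, 30, 55] -> max=55
step 8: append 48 -> window=[19, 22, 30, 55, 48] -> max=55
step 9: append 43 -> window=[22, 30, 55, 48, 43] -> max=55
Recorded maximums: 53 53 55 55 55
Changes between consecutive maximums: 1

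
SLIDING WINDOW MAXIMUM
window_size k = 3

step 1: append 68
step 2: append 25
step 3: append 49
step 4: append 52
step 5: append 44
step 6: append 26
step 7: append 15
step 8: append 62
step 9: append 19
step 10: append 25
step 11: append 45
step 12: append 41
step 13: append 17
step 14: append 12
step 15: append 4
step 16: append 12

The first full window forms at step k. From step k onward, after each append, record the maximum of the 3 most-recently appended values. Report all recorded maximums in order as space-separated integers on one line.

Answer: 68 52 52 52 44 62 62 62 45 45 45 41 17 12

Derivation:
step 1: append 68 -> window=[68] (not full yet)
step 2: append 25 -> window=[68, 25] (not full yet)
step 3: append 49 -> window=[68, 25, 49] -> max=68
step 4: append 52 -> window=[25, 49, 52] -> max=52
step 5: append 44 -> window=[49, 52, 44] -> max=52
step 6: append 26 -> window=[52, 44, 26] -> max=52
step 7: append 15 -> window=[44, 26, 15] -> max=44
step 8: append 62 -> window=[26, 15, 62] -> max=62
step 9: append 19 -> window=[15, 62, 19] -> max=62
step 10: append 25 -> window=[62, 19, 25] -> max=62
step 11: append 45 -> window=[19, 25, 45] -> max=45
step 12: append 41 -> window=[25, 45, 41] -> max=45
step 13: append 17 -> window=[45, 41, 17] -> max=45
step 14: append 12 -> window=[41, 17, 12] -> max=41
step 15: append 4 -> window=[17, 12, 4] -> max=17
step 16: append 12 -> window=[12, 4, 12] -> max=12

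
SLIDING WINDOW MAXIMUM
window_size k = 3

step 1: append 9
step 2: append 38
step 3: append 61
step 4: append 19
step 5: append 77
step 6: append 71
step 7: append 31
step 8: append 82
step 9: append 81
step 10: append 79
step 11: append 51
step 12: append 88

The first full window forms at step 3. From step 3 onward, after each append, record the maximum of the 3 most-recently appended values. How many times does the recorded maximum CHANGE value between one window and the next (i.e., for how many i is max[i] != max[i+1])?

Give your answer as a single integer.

step 1: append 9 -> window=[9] (not full yet)
step 2: append 38 -> window=[9, 38] (not full yet)
step 3: append 61 -> window=[9, 38, 61] -> max=61
step 4: append 19 -> window=[38, 61, 19] -> max=61
step 5: append 77 -> window=[61, 19, 77] -> max=77
step 6: append 71 -> window=[19, 77, 71] -> max=77
step 7: append 31 -> window=[77, 71, 31] -> max=77
step 8: append 82 -> window=[71, 31, 82] -> max=82
step 9: append 81 -> window=[31, 82, 81] -> max=82
step 10: append 79 -> window=[82, 81, 79] -> max=82
step 11: append 51 -> window=[81, 79, 51] -> max=81
step 12: append 88 -> window=[79, 51, 88] -> max=88
Recorded maximums: 61 61 77 77 77 82 82 82 81 88
Changes between consecutive maximums: 4

Answer: 4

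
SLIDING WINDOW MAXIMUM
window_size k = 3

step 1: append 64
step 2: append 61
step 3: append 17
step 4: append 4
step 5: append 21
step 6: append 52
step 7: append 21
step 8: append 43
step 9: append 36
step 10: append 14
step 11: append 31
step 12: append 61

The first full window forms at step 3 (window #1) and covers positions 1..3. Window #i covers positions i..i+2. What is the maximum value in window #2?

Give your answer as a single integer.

Answer: 61

Derivation:
step 1: append 64 -> window=[64] (not full yet)
step 2: append 61 -> window=[64, 61] (not full yet)
step 3: append 17 -> window=[64, 61, 17] -> max=64
step 4: append 4 -> window=[61, 17, 4] -> max=61
Window #2 max = 61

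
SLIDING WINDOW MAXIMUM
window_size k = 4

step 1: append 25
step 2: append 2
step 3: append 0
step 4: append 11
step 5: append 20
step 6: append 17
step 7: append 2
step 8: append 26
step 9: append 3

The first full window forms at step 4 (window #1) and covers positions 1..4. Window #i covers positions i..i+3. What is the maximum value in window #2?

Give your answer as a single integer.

Answer: 20

Derivation:
step 1: append 25 -> window=[25] (not full yet)
step 2: append 2 -> window=[25, 2] (not full yet)
step 3: append 0 -> window=[25, 2, 0] (not full yet)
step 4: append 11 -> window=[25, 2, 0, 11] -> max=25
step 5: append 20 -> window=[2, 0, 11, 20] -> max=20
Window #2 max = 20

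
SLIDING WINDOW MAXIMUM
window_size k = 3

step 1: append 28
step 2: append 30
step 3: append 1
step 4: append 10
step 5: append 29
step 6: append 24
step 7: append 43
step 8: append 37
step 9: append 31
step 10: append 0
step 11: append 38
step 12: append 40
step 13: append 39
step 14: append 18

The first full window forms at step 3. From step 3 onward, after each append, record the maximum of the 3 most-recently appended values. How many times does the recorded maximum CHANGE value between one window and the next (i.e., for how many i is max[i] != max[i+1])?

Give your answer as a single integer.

step 1: append 28 -> window=[28] (not full yet)
step 2: append 30 -> window=[28, 30] (not full yet)
step 3: append 1 -> window=[28, 30, 1] -> max=30
step 4: append 10 -> window=[30, 1, 10] -> max=30
step 5: append 29 -> window=[1, 10, 29] -> max=29
step 6: append 24 -> window=[10, 29, 24] -> max=29
step 7: append 43 -> window=[29, 24, 43] -> max=43
step 8: append 37 -> window=[24, 43, 37] -> max=43
step 9: append 31 -> window=[43, 37, 31] -> max=43
step 10: append 0 -> window=[37, 31, 0] -> max=37
step 11: append 38 -> window=[31, 0, 38] -> max=38
step 12: append 40 -> window=[0, 38, 40] -> max=40
step 13: append 39 -> window=[38, 40, 39] -> max=40
step 14: append 18 -> window=[40, 39, 18] -> max=40
Recorded maximums: 30 30 29 29 43 43 43 37 38 40 40 40
Changes between consecutive maximums: 5

Answer: 5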